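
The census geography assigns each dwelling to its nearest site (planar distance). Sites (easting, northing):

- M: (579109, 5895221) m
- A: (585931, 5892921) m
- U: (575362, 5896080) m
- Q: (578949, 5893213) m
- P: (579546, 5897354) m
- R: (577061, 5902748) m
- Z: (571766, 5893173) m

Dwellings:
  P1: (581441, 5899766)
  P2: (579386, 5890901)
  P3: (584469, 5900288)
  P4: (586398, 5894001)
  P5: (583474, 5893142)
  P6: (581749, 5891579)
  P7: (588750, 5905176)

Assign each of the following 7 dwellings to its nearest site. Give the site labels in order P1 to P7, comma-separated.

P1 → P (d²=9408769.00)
P2 → Q (d²=5536313.00)
P3 → P (d²=32844285.00)
P4 → A (d²=1384489.00)
P5 → A (d²=6085690.00)
P6 → Q (d²=10509956.00)
P7 → R (d²=142527905.00)

P, Q, P, A, A, Q, R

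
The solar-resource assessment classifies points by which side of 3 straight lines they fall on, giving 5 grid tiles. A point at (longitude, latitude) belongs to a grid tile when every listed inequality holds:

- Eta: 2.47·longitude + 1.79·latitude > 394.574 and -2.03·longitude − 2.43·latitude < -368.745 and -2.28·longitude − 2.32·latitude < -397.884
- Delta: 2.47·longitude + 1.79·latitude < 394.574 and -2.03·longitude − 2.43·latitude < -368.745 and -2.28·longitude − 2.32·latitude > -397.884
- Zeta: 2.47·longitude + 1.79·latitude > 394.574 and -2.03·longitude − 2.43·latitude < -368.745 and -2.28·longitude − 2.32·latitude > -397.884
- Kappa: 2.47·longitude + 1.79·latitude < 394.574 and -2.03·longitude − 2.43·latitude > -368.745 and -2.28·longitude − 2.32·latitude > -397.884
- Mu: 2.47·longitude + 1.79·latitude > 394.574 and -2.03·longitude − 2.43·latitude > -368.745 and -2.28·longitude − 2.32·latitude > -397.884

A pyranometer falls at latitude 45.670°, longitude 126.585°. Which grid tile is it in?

Kappa

2.47·126.585 + 1.79·45.670 = 394.414, which is < 394.574
-2.03·126.585 − 2.43·45.670 = -367.946, which is > -368.745
-2.28·126.585 − 2.32·45.670 = -394.568, which is > -397.884
This sign pattern matches Kappa.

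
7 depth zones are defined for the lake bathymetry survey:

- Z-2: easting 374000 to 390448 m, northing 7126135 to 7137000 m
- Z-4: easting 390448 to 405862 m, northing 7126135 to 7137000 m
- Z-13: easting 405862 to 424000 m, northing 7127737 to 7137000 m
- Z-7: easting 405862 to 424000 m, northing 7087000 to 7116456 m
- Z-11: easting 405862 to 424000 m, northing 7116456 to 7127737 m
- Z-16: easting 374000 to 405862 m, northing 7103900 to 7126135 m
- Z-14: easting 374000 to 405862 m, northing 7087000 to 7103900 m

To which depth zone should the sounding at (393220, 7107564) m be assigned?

The point has easting = 393220 and northing = 7107564.
Only Z-16 satisfies 374000 ≤ easting ≤ 405862 and 7103900 ≤ northing ≤ 7126135.

Z-16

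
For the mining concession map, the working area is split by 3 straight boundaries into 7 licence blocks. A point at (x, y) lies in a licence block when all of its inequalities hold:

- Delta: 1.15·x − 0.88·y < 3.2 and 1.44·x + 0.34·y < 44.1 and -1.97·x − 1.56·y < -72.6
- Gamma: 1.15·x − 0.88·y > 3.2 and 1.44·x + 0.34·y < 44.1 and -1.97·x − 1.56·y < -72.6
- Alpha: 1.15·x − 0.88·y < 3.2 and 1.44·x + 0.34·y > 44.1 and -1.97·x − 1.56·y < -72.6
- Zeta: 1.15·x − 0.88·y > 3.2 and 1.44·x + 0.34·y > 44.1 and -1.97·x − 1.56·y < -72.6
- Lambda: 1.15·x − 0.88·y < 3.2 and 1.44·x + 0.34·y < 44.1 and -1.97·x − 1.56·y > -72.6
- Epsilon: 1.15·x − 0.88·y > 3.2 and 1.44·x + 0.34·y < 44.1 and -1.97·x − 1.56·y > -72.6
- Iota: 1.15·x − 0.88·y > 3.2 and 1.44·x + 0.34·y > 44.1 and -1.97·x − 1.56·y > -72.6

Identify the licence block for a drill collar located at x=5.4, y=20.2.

1.15·5.4 − 0.88·20.2 = -11.566, which is < 3.2
1.44·5.4 + 0.34·20.2 = 14.644, which is < 44.1
-1.97·5.4 − 1.56·20.2 = -42.150, which is > -72.6
This sign pattern matches Lambda.

Lambda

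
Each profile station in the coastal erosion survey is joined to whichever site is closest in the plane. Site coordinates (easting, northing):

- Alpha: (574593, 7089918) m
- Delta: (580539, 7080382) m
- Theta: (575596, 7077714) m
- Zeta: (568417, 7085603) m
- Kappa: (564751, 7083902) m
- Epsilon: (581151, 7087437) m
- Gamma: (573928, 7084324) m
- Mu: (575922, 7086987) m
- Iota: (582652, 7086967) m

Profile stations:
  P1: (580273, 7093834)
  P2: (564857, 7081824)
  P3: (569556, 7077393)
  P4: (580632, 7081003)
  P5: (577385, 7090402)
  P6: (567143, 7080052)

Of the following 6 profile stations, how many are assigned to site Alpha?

1

P1 → Epsilon
P2 → Kappa
P3 → Theta
P4 → Delta
P5 → Alpha
P6 → Kappa
1 of the 6 goes to Alpha.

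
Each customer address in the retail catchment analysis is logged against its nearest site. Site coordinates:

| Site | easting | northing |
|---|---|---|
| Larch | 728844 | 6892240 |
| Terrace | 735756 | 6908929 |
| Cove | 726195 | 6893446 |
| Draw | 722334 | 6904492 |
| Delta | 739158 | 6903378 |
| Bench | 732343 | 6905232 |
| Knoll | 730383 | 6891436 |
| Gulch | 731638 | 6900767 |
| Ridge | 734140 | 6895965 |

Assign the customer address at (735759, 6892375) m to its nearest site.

Ridge

Squared distances to each site:
Larch: 47835450.000; Terrace: 274034925.000; Cove: 92617137.000; Draw: 327052314.000; Delta: 132619210.000; Bench: 176971505.000; Knoll: 29783097.000; Gulch: 87408305.000; Ridge: 15509261.000.
Minimum at Ridge.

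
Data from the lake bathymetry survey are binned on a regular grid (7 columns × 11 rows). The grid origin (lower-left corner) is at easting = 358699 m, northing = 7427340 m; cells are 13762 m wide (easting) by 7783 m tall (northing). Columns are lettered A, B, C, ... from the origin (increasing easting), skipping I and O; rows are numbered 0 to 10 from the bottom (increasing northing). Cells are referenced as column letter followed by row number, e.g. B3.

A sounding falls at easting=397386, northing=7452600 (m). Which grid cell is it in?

C3

Column index: ⌊(397386 − 358699) / 13762⌋ = ⌊2.811⌋ = 2 → column C
Row offset from origin: ⌊(7452600 − 7427340) / 7783⌋ = ⌊3.246⌋ = 3 → row 3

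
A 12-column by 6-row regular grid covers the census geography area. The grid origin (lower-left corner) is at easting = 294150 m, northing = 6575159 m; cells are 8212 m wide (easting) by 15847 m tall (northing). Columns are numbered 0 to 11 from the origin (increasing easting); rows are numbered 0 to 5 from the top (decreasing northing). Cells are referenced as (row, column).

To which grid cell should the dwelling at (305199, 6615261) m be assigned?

(3, 1)

Column index: ⌊(305199 − 294150) / 8212⌋ = ⌊1.345⌋ = 1
Row offset from origin: ⌊(6615261 − 6575159) / 15847⌋ = ⌊2.531⌋ = 2 → row 3 (counted from top)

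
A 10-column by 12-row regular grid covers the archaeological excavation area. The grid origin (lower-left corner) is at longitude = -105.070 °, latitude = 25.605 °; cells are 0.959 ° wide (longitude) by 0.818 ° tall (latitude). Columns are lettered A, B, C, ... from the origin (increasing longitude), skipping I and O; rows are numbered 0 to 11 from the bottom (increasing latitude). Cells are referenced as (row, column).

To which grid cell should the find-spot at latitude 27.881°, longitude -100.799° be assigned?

Column index: ⌊(-100.799 − -105.070) / 0.959⌋ = ⌊4.454⌋ = 4 → column E
Row offset from origin: ⌊(27.881 − 25.605) / 0.818⌋ = ⌊2.782⌋ = 2 → row 2

(2, E)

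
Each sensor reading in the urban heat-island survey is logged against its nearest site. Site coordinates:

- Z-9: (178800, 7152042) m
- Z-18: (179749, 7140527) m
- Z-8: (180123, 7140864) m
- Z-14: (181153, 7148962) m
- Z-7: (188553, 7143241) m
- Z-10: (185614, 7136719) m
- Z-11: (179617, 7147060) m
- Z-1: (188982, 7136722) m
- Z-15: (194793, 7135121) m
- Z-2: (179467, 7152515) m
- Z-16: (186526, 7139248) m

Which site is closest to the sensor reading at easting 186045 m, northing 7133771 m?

Z-10

Squared distances to each site:
Z-9: 386319466.000; Z-18: 85283152.000; Z-8: 85380733.000; Z-14: 254698145.000; Z-7: 95970964.000; Z-10: 8876465.000; Z-11: 217916705.000; Z-1: 17334370.000; Z-15: 78350004.000; Z-2: 394607620.000; Z-16: 30228890.000.
Minimum at Z-10.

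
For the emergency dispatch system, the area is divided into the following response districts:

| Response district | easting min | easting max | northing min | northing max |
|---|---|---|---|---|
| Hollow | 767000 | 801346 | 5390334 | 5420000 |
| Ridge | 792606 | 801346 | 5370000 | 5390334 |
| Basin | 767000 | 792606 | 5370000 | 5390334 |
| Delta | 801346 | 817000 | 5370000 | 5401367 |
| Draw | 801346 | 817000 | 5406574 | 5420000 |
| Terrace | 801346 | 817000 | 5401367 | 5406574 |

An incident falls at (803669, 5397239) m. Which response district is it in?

The point has easting = 803669 and northing = 5397239.
Only Delta satisfies 801346 ≤ easting ≤ 817000 and 5370000 ≤ northing ≤ 5401367.

Delta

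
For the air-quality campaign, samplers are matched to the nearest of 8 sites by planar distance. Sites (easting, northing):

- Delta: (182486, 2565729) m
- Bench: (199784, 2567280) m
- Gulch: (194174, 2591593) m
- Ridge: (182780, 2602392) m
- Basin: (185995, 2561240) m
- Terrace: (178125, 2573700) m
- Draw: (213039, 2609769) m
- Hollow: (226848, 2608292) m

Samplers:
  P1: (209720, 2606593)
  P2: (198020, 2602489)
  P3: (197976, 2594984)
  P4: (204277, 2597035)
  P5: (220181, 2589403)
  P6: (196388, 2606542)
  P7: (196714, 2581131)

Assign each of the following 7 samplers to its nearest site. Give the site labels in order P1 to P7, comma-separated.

P1 → Draw (d²=21102737.00)
P2 → Gulch (d²=133514532.00)
P3 → Gulch (d²=25954085.00)
P4 → Gulch (d²=131685973.00)
P5 → Hollow (d²=401243210.00)
P6 → Ridge (d²=202400164.00)
P7 → Gulch (d²=115905044.00)

Draw, Gulch, Gulch, Gulch, Hollow, Ridge, Gulch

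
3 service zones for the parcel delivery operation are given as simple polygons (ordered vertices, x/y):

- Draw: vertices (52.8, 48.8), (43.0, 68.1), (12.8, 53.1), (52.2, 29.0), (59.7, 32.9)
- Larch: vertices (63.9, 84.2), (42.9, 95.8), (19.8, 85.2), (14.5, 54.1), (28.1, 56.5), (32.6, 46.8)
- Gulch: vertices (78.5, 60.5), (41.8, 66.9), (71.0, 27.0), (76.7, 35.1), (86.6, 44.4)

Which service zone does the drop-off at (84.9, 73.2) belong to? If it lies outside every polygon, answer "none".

none

Cast a ray rightward from (84.9, 73.2). For each polygon, the edges (by vertex number in listed order) whose endpoints lie on opposite sides of y = 73.2, where each meets that height, and whether that is right or left of the point:
Draw: no edge straddles that height → 0 crossings.
Larch: 3–4 at x≈17.75 (left), 6–1 at x≈54.69 (left) → 0 crossings.
Gulch: no edge straddles that height → 0 crossings.
All counts are even, so the point lies outside every listed polygon.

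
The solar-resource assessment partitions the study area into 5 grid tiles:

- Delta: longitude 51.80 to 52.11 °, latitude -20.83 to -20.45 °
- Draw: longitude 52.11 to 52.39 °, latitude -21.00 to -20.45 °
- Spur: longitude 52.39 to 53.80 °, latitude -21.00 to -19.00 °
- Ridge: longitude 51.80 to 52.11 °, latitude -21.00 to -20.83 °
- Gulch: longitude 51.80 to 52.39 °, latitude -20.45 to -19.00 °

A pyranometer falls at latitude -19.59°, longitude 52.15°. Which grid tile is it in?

Gulch

The point has longitude = 52.15 and latitude = -19.59.
Only Gulch satisfies 51.80 ≤ longitude ≤ 52.39 and -20.45 ≤ latitude ≤ -19.00.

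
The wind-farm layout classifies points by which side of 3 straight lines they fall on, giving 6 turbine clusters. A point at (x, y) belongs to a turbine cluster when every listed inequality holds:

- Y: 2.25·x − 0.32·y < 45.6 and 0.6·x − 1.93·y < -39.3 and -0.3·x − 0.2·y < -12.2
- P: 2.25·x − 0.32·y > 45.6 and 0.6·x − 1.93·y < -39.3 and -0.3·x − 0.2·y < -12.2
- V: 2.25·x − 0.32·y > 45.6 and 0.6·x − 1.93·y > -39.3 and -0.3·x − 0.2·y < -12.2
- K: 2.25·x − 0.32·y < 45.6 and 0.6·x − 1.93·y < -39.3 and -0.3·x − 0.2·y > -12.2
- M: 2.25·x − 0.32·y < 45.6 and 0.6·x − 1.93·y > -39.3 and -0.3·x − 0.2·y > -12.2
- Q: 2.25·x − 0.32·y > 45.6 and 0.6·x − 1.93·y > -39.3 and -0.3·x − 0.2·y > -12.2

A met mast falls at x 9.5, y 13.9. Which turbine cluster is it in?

M

2.25·9.5 − 0.32·13.9 = 16.927, which is < 45.6
0.6·9.5 − 1.93·13.9 = -21.127, which is > -39.3
-0.3·9.5 − 0.2·13.9 = -5.630, which is > -12.2
This sign pattern matches M.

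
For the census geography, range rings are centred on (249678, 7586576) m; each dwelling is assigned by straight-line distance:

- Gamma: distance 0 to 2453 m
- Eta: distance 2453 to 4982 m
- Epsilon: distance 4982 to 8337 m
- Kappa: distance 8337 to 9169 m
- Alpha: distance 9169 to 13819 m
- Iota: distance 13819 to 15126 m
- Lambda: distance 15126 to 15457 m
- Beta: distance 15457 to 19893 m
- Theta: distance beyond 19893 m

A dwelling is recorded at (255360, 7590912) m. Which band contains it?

Distance = √((255360−249678)² + (7590912−7586576)²) = √(32285124.000 + 18800896.000) = 7147.448 m.
4982 ≤ 7147.448 < 8337 → Epsilon.

Epsilon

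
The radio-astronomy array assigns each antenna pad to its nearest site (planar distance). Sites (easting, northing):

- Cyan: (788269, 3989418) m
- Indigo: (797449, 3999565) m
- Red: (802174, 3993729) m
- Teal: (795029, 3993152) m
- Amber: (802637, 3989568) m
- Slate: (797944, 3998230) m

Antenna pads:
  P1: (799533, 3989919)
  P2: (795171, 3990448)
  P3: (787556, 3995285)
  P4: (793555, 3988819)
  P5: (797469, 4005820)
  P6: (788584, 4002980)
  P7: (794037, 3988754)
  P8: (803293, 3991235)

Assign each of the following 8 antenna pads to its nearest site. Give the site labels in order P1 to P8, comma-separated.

P1 → Amber (d²=9758017.00)
P2 → Teal (d²=7331780.00)
P3 → Cyan (d²=34930058.00)
P4 → Teal (d²=20947565.00)
P5 → Indigo (d²=39125425.00)
P6 → Indigo (d²=90250450.00)
P7 → Teal (d²=20326468.00)
P8 → Amber (d²=3209225.00)

Amber, Teal, Cyan, Teal, Indigo, Indigo, Teal, Amber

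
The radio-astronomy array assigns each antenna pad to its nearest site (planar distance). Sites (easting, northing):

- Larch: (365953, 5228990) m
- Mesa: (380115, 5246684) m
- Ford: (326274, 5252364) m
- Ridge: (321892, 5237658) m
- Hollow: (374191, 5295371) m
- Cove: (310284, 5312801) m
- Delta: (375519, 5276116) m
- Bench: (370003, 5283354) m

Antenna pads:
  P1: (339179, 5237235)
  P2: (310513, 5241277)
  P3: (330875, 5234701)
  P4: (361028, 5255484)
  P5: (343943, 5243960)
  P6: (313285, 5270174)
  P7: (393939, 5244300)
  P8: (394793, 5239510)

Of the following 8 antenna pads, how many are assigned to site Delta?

0

P1 → Ridge
P2 → Ridge
P3 → Ridge
P4 → Mesa
P5 → Ford
P6 → Ford
P7 → Mesa
P8 → Mesa
0 of the 8 go to Delta.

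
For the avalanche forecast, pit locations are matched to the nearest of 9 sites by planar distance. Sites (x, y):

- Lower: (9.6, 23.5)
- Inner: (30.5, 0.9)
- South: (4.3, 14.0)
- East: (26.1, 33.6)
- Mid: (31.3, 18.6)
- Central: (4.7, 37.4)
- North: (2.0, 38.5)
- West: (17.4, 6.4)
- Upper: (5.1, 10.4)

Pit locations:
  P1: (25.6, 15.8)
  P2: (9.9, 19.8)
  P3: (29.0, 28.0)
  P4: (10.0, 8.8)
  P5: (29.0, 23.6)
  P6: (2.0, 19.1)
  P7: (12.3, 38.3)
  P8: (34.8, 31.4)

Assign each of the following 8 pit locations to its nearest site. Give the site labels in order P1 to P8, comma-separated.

P1 → Mid (d²=40.33)
P2 → Lower (d²=13.78)
P3 → East (d²=39.77)
P4 → Upper (d²=26.57)
P5 → Mid (d²=30.29)
P6 → South (d²=31.30)
P7 → Central (d²=58.57)
P8 → East (d²=80.53)

Mid, Lower, East, Upper, Mid, South, Central, East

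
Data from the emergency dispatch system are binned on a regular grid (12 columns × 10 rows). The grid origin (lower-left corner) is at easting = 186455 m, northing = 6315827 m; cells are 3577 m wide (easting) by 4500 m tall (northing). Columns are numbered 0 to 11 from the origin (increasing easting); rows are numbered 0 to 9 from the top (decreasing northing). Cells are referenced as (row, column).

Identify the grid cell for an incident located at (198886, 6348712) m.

Column index: ⌊(198886 − 186455) / 3577⌋ = ⌊3.475⌋ = 3
Row offset from origin: ⌊(6348712 − 6315827) / 4500⌋ = ⌊7.308⌋ = 7 → row 2 (counted from top)

(2, 3)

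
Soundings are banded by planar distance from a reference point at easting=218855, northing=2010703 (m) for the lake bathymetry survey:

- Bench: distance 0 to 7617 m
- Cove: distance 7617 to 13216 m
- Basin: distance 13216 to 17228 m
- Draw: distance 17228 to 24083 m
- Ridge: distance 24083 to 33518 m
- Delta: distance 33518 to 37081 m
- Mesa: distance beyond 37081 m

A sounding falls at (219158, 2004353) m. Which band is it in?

Distance = √((219158−218855)² + (2004353−2010703)²) = √(91809.000 + 40322500.000) = 6357.225 m.
0 ≤ 6357.225 < 7617 → Bench.

Bench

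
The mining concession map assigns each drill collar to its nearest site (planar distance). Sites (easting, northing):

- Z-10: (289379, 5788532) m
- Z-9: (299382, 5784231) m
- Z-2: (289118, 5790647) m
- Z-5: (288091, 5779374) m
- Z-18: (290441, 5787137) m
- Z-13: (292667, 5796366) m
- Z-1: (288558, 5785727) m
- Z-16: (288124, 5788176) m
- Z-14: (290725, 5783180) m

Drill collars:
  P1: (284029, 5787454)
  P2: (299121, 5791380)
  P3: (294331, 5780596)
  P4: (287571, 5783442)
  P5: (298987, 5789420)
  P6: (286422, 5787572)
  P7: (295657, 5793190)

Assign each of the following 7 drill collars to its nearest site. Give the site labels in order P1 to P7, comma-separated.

Z-16, Z-9, Z-14, Z-1, Z-9, Z-16, Z-13

P1 → Z-16 (d²=17290309.00)
P2 → Z-9 (d²=51176322.00)
P3 → Z-14 (d²=19680292.00)
P4 → Z-1 (d²=6195394.00)
P5 → Z-9 (d²=27081746.00)
P6 → Z-16 (d²=3261620.00)
P7 → Z-13 (d²=19027076.00)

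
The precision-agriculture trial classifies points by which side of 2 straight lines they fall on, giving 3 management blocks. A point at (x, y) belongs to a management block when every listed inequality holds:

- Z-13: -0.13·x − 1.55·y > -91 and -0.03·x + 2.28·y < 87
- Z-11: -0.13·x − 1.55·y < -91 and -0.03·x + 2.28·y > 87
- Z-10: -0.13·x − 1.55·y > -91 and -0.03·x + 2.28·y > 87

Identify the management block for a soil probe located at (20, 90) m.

-0.13·20 − 1.55·90 = -142.100, which is < -91
-0.03·20 + 2.28·90 = 204.600, which is > 87
This sign pattern matches Z-11.

Z-11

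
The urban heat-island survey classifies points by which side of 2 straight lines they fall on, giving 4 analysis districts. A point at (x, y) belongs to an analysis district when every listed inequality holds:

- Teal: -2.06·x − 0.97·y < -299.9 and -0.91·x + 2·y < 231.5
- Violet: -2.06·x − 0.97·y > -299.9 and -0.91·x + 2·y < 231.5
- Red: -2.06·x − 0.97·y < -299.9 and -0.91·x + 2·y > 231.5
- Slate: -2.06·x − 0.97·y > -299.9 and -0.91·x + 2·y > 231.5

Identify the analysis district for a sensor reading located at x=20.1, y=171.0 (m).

-2.06·20.1 − 0.97·171.0 = -207.276, which is > -299.9
-0.91·20.1 + 2·171.0 = 323.709, which is > 231.5
This sign pattern matches Slate.

Slate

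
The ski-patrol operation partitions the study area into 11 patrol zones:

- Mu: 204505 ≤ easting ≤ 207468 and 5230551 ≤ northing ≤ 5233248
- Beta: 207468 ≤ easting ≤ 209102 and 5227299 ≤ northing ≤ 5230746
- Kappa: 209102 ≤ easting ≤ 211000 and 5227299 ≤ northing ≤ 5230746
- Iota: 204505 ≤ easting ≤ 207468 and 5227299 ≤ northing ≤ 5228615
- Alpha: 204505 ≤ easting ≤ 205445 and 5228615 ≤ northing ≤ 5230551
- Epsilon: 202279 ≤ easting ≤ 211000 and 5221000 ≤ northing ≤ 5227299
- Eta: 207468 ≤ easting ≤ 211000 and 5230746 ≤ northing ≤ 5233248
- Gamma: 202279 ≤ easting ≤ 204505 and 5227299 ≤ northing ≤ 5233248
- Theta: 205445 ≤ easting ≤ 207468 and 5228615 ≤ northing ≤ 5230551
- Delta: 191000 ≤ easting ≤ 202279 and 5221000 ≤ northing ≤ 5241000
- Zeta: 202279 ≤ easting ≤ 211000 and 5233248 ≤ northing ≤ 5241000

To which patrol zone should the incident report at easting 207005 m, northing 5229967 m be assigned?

The point has easting = 207005 and northing = 5229967.
Only Theta satisfies 205445 ≤ easting ≤ 207468 and 5228615 ≤ northing ≤ 5230551.

Theta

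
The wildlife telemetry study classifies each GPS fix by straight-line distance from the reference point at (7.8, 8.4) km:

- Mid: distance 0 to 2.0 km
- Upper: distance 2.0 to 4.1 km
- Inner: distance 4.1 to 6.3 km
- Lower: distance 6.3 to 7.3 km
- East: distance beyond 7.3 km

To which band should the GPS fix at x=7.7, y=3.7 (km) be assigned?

Inner

Distance = √((7.7−7.8)² + (3.7−8.4)²) = √(0.010 + 22.090) = 4.701 km.
4.1 ≤ 4.701 < 6.3 → Inner.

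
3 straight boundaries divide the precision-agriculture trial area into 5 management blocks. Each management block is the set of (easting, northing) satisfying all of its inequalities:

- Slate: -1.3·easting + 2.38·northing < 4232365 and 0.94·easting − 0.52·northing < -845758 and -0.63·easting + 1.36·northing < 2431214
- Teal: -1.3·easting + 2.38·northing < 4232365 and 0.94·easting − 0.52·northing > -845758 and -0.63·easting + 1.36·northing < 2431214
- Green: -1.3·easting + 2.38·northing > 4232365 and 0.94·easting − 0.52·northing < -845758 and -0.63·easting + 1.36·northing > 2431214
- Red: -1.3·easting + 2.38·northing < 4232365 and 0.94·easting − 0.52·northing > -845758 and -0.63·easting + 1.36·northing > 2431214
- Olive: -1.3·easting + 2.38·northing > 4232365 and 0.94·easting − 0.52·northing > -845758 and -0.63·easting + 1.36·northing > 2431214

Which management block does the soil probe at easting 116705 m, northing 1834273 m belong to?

Teal

-1.3·116705 + 2.38·1834273 = 4213853.240, which is < 4232365
0.94·116705 − 0.52·1834273 = -844119.260, which is > -845758
-0.63·116705 + 1.36·1834273 = 2421087.130, which is < 2431214
This sign pattern matches Teal.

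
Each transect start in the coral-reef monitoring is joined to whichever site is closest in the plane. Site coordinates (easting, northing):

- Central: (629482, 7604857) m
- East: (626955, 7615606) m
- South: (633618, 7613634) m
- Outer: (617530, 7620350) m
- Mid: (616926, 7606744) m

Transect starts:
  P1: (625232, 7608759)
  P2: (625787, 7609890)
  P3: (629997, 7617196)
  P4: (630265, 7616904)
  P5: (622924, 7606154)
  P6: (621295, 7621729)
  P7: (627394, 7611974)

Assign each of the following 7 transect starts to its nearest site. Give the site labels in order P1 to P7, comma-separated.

P1 → Central (d²=33288104.00)
P2 → East (d²=34036880.00)
P3 → East (d²=11781864.00)
P4 → East (d²=12640904.00)
P5 → Mid (d²=36324104.00)
P6 → Outer (d²=16076866.00)
P7 → East (d²=13384145.00)

Central, East, East, East, Mid, Outer, East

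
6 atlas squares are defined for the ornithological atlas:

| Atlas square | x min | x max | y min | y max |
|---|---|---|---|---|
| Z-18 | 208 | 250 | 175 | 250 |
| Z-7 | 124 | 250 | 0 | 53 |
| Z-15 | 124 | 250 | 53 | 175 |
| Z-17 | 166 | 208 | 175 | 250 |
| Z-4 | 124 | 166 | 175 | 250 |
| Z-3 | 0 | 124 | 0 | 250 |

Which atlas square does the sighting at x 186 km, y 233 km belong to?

The point has x = 186 and y = 233.
Only Z-17 satisfies 166 ≤ x ≤ 208 and 175 ≤ y ≤ 250.

Z-17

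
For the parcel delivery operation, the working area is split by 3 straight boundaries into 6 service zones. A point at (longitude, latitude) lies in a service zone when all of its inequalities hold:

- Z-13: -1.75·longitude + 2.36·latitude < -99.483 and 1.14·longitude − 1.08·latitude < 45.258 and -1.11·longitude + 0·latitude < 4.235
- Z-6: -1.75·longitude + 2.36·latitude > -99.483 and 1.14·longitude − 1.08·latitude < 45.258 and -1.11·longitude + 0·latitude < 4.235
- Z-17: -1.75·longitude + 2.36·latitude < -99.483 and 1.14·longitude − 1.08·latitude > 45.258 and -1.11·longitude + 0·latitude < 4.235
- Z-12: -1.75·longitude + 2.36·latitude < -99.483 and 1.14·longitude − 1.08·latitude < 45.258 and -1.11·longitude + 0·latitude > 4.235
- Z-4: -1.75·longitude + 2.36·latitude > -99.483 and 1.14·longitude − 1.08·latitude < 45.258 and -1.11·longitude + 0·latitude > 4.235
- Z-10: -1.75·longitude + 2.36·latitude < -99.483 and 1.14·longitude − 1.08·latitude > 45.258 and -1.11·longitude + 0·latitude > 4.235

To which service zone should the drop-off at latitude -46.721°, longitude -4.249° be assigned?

Z-10

-1.75·-4.249 + 2.36·-46.721 = -102.826, which is < -99.483
1.14·-4.249 − 1.08·-46.721 = 45.615, which is > 45.258
-1.11·-4.249 + 0·-46.721 = 4.716, which is > 4.235
This sign pattern matches Z-10.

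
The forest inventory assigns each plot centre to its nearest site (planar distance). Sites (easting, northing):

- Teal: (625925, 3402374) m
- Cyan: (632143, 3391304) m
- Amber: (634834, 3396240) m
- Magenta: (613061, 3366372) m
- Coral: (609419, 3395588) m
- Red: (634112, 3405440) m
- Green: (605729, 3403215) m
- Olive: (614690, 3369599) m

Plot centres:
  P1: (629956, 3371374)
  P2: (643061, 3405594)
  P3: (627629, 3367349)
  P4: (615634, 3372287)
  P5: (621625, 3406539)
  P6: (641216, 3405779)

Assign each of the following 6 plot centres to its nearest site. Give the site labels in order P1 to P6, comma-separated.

P1 → Olive (d²=236201381.00)
P2 → Red (d²=80108317.00)
P3 → Olive (d²=172480221.00)
P4 → Olive (d²=8116480.00)
P5 → Teal (d²=35837225.00)
P6 → Red (d²=50581737.00)

Olive, Red, Olive, Olive, Teal, Red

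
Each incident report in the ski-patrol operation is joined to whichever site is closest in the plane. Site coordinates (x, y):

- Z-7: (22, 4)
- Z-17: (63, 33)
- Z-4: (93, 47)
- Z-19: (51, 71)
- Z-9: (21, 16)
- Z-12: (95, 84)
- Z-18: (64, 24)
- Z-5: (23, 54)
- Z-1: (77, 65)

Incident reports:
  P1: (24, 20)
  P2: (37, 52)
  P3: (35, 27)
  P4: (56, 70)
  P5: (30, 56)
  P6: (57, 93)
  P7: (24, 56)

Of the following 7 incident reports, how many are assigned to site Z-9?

P1 → Z-9
P2 → Z-5
P3 → Z-9
P4 → Z-19
P5 → Z-5
P6 → Z-19
P7 → Z-5
2 of the 7 go to Z-9.

2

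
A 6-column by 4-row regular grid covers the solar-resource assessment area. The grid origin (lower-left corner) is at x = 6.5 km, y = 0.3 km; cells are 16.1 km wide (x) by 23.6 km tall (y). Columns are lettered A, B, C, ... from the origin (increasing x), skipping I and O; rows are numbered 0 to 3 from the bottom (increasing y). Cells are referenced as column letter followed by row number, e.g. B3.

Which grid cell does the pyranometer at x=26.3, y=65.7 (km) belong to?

B2

Column index: ⌊(26.3 − 6.5) / 16.1⌋ = ⌊1.230⌋ = 1 → column B
Row offset from origin: ⌊(65.7 − 0.3) / 23.6⌋ = ⌊2.771⌋ = 2 → row 2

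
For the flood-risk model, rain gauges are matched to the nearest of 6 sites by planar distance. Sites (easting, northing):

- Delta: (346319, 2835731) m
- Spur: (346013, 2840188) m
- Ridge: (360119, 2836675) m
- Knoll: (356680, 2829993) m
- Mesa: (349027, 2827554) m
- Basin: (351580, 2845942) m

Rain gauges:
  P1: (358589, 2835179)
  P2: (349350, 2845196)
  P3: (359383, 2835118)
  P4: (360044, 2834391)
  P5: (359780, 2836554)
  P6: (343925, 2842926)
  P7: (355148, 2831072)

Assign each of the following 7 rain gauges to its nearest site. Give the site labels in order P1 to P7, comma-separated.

Ridge, Basin, Ridge, Ridge, Ridge, Spur, Knoll

P1 → Ridge (d²=4578916.00)
P2 → Basin (d²=5529416.00)
P3 → Ridge (d²=2965945.00)
P4 → Ridge (d²=5222281.00)
P5 → Ridge (d²=129562.00)
P6 → Spur (d²=11856388.00)
P7 → Knoll (d²=3511265.00)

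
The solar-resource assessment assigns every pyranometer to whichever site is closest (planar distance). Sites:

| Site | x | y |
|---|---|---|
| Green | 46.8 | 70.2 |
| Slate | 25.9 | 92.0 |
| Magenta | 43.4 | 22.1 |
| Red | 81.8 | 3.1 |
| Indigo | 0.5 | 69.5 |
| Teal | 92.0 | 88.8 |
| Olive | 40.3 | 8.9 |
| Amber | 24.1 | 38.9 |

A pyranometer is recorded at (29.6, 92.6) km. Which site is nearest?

Squared distances to each site:
Green: 797.600; Slate: 14.050; Magenta: 5160.690; Red: 10735.090; Indigo: 1380.420; Teal: 3908.200; Olive: 7120.180; Amber: 2913.940.
Minimum at Slate.

Slate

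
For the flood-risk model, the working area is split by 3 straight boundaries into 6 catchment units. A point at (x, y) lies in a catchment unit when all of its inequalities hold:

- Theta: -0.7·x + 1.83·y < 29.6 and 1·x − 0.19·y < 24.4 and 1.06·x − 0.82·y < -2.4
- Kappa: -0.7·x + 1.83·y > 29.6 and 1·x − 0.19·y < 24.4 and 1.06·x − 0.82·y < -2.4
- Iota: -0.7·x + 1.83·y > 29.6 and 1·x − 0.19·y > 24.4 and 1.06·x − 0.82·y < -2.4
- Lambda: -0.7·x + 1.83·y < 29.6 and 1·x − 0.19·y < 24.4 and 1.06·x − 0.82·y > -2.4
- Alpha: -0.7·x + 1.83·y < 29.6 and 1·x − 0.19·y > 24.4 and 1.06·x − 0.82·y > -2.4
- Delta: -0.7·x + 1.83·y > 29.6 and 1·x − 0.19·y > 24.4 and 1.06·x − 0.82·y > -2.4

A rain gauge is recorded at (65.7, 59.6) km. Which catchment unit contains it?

Delta

-0.7·65.7 + 1.83·59.6 = 63.078, which is > 29.6
1·65.7 − 0.19·59.6 = 54.376, which is > 24.4
1.06·65.7 − 0.82·59.6 = 20.770, which is > -2.4
This sign pattern matches Delta.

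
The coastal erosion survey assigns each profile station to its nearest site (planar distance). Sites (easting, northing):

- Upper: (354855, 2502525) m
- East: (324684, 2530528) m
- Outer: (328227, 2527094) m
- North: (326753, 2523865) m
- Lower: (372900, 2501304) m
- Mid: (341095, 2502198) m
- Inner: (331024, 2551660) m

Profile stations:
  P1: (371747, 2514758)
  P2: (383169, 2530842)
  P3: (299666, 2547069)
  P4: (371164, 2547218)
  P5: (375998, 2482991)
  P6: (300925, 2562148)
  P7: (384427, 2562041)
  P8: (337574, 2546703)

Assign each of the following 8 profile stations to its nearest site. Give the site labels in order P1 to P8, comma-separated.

Lower, Lower, East, Inner, Lower, Inner, Inner, Inner

P1 → Lower (d²=182339525.00)
P2 → Lower (d²=977945805.00)
P3 → East (d²=899505005.00)
P4 → Inner (d²=1630950964.00)
P5 → Lower (d²=344963573.00)
P6 → Inner (d²=1015947945.00)
P7 → Inner (d²=2959645570.00)
P8 → Inner (d²=67474349.00)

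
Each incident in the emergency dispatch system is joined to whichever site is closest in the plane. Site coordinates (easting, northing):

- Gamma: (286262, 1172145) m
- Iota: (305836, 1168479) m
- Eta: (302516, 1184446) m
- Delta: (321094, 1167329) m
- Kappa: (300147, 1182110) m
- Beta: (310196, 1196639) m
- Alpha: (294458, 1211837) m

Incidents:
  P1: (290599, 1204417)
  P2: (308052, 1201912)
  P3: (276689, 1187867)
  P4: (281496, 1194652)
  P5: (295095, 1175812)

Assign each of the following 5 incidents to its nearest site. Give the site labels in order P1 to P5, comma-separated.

P1 → Alpha (d²=69948281.00)
P2 → Beta (d²=32401265.00)
P3 → Gamma (d²=338823613.00)
P4 → Alpha (d²=463337669.00)
P5 → Kappa (d²=65187508.00)

Alpha, Beta, Gamma, Alpha, Kappa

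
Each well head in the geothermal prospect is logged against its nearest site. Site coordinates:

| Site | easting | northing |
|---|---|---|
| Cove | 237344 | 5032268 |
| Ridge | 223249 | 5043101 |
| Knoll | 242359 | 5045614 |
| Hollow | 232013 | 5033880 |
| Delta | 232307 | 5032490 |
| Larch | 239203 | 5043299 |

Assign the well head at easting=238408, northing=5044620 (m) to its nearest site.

Squared distances to each site:
Cove: 153704000.000; Ridge: 232102642.000; Knoll: 16598437.000; Hollow: 156243625.000; Delta: 184359101.000; Larch: 2377066.000.
Minimum at Larch.

Larch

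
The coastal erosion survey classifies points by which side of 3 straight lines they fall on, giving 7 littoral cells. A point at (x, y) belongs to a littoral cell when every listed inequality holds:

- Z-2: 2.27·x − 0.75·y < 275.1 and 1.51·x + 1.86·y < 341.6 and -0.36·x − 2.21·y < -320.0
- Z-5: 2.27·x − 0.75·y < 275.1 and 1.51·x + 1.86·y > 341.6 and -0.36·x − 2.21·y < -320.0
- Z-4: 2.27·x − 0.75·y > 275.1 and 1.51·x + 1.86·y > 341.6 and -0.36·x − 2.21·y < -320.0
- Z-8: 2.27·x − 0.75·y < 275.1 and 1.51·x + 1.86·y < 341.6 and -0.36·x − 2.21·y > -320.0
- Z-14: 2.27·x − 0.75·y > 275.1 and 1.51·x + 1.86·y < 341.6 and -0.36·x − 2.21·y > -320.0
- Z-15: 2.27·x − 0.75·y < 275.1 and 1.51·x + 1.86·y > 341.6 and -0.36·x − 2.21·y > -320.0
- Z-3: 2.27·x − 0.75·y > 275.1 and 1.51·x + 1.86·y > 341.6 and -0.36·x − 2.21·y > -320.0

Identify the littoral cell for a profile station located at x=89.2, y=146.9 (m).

2.27·89.2 − 0.75·146.9 = 92.309, which is < 275.1
1.51·89.2 + 1.86·146.9 = 407.926, which is > 341.6
-0.36·89.2 − 2.21·146.9 = -356.761, which is < -320.0
This sign pattern matches Z-5.

Z-5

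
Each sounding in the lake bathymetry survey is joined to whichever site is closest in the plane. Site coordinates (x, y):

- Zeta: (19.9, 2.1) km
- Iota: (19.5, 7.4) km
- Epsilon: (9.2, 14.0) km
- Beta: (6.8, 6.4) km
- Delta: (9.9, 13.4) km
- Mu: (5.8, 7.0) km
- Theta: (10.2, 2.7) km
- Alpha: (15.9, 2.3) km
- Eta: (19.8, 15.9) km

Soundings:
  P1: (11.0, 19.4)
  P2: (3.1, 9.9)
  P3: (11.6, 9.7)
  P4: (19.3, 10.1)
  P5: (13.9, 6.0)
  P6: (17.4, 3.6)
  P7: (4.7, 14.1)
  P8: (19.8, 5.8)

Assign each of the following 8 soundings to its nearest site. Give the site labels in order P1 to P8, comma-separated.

Epsilon, Mu, Delta, Iota, Alpha, Alpha, Epsilon, Iota

P1 → Epsilon (d²=32.40)
P2 → Mu (d²=15.70)
P3 → Delta (d²=16.58)
P4 → Iota (d²=7.33)
P5 → Alpha (d²=17.69)
P6 → Alpha (d²=3.94)
P7 → Epsilon (d²=20.26)
P8 → Iota (d²=2.65)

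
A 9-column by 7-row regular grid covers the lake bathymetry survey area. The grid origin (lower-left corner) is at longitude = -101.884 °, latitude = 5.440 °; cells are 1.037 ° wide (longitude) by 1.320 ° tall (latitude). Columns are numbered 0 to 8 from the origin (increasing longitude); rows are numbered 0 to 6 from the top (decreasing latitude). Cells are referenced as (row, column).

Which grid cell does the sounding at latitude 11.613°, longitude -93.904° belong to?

(2, 7)

Column index: ⌊(-93.904 − -101.884) / 1.037⌋ = ⌊7.695⌋ = 7
Row offset from origin: ⌊(11.613 − 5.440) / 1.320⌋ = ⌊4.677⌋ = 4 → row 2 (counted from top)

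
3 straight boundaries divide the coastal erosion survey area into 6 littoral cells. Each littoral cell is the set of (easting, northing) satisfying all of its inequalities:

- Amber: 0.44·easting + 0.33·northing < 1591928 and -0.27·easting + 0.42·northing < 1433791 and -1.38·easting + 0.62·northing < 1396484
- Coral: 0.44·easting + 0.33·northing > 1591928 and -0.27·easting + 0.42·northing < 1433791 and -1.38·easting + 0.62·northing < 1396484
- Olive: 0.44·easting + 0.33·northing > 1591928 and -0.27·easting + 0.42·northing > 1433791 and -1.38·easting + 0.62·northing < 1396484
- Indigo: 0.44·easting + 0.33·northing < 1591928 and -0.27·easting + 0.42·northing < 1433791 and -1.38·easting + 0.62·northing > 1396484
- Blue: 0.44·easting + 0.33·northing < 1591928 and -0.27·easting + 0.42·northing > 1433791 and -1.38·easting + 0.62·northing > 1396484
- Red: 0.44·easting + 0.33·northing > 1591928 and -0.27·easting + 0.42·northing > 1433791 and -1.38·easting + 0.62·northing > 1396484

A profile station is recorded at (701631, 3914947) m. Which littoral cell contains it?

0.44·701631 + 0.33·3914947 = 1600650.150, which is > 1591928
-0.27·701631 + 0.42·3914947 = 1454837.370, which is > 1433791
-1.38·701631 + 0.62·3914947 = 1459016.360, which is > 1396484
This sign pattern matches Red.

Red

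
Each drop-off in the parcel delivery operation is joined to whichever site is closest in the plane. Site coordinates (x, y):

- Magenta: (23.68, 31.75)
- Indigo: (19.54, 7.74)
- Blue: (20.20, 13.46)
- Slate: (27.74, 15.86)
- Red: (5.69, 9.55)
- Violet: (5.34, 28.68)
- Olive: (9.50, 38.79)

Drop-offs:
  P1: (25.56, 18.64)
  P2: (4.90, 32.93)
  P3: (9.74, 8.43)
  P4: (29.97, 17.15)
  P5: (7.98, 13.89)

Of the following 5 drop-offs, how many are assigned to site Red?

P1 → Slate
P2 → Violet
P3 → Red
P4 → Slate
P5 → Red
2 of the 5 go to Red.

2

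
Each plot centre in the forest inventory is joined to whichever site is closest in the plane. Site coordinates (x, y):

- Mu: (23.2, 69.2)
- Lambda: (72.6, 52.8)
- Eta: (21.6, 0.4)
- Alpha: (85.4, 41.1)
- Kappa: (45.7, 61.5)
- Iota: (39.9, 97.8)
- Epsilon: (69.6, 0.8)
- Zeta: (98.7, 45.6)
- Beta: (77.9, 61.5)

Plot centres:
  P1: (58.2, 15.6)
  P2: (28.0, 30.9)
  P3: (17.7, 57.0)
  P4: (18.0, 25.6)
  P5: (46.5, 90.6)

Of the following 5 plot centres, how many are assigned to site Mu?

1

P1 → Epsilon
P2 → Eta
P3 → Mu
P4 → Eta
P5 → Iota
1 of the 5 goes to Mu.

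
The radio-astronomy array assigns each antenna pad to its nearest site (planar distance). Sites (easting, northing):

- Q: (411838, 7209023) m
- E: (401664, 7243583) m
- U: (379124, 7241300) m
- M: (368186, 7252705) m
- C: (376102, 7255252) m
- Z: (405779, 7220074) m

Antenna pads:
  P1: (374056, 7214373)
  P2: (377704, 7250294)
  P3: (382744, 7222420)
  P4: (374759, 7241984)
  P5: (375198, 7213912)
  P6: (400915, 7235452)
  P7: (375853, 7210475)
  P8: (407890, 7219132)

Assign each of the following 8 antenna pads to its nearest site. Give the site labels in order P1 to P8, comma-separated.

P1 → U (d²=750747953.00)
P2 → C (d²=27148168.00)
P3 → U (d²=369558800.00)
P4 → U (d²=19521081.00)
P5 → U (d²=765516020.00)
P6 → E (d²=66674162.00)
P7 → U (d²=960880066.00)
P8 → Z (d²=5343685.00)

U, C, U, U, U, E, U, Z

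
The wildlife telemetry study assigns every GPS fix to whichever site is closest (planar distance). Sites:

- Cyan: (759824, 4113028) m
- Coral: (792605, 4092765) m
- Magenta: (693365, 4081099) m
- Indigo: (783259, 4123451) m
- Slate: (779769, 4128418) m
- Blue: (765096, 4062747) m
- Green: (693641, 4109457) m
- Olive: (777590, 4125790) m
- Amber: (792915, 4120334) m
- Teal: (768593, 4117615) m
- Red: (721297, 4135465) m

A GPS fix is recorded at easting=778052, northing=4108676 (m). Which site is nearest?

Squared distances to each site:
Cyan: 351199888.000; Coral: 464949730.000; Magenta: 7932378898.000; Indigo: 245413474.000; Slate: 392694653.000; Blue: 2277330977.000; Green: 7125826882.000; Olive: 293102440.000; Amber: 356817733.000; Teal: 169378402.000; Red: 3938780546.000.
Minimum at Teal.

Teal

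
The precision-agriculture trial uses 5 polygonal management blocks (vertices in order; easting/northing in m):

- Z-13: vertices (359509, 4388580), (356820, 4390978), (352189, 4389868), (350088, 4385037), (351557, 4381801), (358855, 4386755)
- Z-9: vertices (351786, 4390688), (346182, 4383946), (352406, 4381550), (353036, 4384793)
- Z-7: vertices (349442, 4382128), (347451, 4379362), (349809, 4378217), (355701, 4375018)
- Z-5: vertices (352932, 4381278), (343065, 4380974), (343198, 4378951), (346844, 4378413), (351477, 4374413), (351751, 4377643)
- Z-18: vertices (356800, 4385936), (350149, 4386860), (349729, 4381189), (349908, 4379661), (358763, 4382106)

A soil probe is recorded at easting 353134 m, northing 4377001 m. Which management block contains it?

Z-7

Cast a ray rightward from (353134, 4377001). For each polygon, the edges (by vertex number in listed order) whose endpoints lie on opposite sides of northing = 4377001, where each meets that height, and whether that is right or left of the point:
Z-13: no edge straddles that height → 0 crossings.
Z-9: no edge straddles that height → 0 crossings.
Z-7: 3–4 at easting≈352048.7 (left), 4–1 at easting≈353955.3 (right) → 1 crossing.
Z-5: 4–5 at easting≈348479.4 (left), 5–6 at easting≈351696.5 (left) → 0 crossings.
Z-18: no edge straddles that height → 0 crossings.
Only Z-7 has an odd count, so the point is inside Z-7.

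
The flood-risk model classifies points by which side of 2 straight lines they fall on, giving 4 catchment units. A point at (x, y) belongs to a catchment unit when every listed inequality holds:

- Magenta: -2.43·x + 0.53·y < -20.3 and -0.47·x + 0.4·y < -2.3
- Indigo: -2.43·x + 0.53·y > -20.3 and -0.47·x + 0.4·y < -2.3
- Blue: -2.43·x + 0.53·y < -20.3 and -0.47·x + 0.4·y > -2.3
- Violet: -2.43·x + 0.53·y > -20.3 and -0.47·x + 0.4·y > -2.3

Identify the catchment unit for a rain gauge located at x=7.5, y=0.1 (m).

-2.43·7.5 + 0.53·0.1 = -18.172, which is > -20.3
-0.47·7.5 + 0.4·0.1 = -3.485, which is < -2.3
This sign pattern matches Indigo.

Indigo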